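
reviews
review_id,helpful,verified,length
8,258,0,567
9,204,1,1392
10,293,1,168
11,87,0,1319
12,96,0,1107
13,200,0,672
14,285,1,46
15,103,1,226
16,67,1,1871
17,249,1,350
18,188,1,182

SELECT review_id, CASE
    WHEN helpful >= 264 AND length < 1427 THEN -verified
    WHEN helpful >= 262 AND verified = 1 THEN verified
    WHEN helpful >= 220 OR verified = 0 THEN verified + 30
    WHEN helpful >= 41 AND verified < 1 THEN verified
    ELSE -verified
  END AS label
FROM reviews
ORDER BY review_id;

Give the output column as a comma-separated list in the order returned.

30, -1, -1, 30, 30, 30, -1, -1, -1, 31, -1

review_id=8: helpful >= 220 OR verified = 0 → 30
review_id=9: ELSE → -1
review_id=10: helpful >= 264 AND length < 1427 → -1
review_id=11: helpful >= 220 OR verified = 0 → 30
review_id=12: helpful >= 220 OR verified = 0 → 30
review_id=13: helpful >= 220 OR verified = 0 → 30
review_id=14: helpful >= 264 AND length < 1427 → -1
review_id=15: ELSE → -1
review_id=16: ELSE → -1
review_id=17: helpful >= 220 OR verified = 0 → 31
review_id=18: ELSE → -1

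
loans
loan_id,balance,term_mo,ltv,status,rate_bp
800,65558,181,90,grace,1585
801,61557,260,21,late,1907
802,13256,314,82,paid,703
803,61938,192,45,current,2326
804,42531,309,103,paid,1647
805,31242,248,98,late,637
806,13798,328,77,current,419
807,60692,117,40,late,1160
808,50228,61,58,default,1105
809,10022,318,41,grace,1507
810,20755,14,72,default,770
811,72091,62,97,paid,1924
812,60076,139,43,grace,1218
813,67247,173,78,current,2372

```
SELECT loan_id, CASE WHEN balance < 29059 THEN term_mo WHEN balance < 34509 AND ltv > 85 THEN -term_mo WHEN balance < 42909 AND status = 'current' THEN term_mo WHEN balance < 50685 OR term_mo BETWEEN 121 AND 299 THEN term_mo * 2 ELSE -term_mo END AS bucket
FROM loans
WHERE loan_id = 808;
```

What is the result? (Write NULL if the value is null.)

122

loan_id = 808: balance=50228, term_mo=61, ltv=58, status=default, rate_bp=1105.
balance < 29059 → false
balance < 34509 AND ltv > 85 → false
balance < 42909 AND status = 'current' → false
balance < 50685 OR term_mo BETWEEN 121 AND 299 → true → 122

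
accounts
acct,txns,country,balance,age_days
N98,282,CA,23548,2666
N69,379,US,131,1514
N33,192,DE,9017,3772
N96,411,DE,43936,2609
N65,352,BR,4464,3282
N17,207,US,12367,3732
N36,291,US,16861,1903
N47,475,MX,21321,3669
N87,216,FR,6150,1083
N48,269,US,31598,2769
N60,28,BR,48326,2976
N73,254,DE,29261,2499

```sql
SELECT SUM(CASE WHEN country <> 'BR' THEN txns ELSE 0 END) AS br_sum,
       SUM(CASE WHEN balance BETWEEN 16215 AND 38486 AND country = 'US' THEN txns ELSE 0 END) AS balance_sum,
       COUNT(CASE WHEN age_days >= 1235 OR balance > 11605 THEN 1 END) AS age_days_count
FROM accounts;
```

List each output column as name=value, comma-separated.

[br_sum: country <> 'BR']
acct=N98: ✓ → 282
acct=N69: ✓ → 379
acct=N33: ✓ → 192
acct=N96: ✓ → 411
acct=N65: ✗
acct=N17: ✓ → 207
acct=N36: ✓ → 291
acct=N47: ✓ → 475
acct=N87: ✓ → 216
acct=N48: ✓ → 269
acct=N60: ✗
acct=N73: ✓ → 254
br_sum = 282 + 379 + 192 + 411 + 207 + 291 + 475 + 216 + 269 + 254 = 2976
—
[balance_sum: balance BETWEEN 16215 AND 38486 AND country = 'US']
acct=N98: ✗
acct=N69: ✗
acct=N33: ✗
acct=N96: ✗
acct=N65: ✗
acct=N17: ✗
acct=N36: ✓ → 291
acct=N47: ✗
acct=N87: ✗
acct=N48: ✓ → 269
acct=N60: ✗
acct=N73: ✗
balance_sum = 291 + 269 = 560
—
[age_days_count: age_days >= 1235 OR balance > 11605]
acct=N98: ✓ → 1
acct=N69: ✓ → 1
acct=N33: ✓ → 1
acct=N96: ✓ → 1
acct=N65: ✓ → 1
acct=N17: ✓ → 1
acct=N36: ✓ → 1
acct=N47: ✓ → 1
acct=N87: ✗
acct=N48: ✓ → 1
acct=N60: ✓ → 1
acct=N73: ✓ → 1
age_days_count = COUNT(1, 1, 1, 1, 1, 1, 1, 1, 1, 1, 1) = 11

br_sum=2976, balance_sum=560, age_days_count=11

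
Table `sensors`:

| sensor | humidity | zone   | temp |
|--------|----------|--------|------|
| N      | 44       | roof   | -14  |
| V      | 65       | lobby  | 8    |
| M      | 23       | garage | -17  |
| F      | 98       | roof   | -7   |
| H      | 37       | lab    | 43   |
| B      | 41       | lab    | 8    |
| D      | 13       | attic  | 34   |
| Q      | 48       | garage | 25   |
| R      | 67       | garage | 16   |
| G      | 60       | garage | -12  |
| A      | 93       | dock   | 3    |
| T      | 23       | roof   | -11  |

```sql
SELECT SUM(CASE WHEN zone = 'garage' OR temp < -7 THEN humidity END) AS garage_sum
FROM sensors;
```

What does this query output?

265

sensor=N: ✓ → 44
sensor=V: ✗
sensor=M: ✓ → 23
sensor=F: ✗
sensor=H: ✗
sensor=B: ✗
sensor=D: ✗
sensor=Q: ✓ → 48
sensor=R: ✓ → 67
sensor=G: ✓ → 60
sensor=A: ✗
sensor=T: ✓ → 23
garage_sum = 44 + 23 + 48 + 67 + 60 + 23 = 265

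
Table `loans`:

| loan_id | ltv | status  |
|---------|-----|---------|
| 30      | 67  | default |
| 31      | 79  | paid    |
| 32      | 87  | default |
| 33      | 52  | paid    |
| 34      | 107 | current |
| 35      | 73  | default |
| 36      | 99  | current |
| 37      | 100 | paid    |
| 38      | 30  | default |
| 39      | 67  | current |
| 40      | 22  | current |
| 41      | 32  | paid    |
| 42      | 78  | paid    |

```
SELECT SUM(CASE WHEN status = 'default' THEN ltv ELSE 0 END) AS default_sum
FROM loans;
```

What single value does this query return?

loan_id=30: ✓ → 67
loan_id=31: ✗
loan_id=32: ✓ → 87
loan_id=33: ✗
loan_id=34: ✗
loan_id=35: ✓ → 73
loan_id=36: ✗
loan_id=37: ✗
loan_id=38: ✓ → 30
loan_id=39: ✗
loan_id=40: ✗
loan_id=41: ✗
loan_id=42: ✗
default_sum = 67 + 87 + 73 + 30 = 257

257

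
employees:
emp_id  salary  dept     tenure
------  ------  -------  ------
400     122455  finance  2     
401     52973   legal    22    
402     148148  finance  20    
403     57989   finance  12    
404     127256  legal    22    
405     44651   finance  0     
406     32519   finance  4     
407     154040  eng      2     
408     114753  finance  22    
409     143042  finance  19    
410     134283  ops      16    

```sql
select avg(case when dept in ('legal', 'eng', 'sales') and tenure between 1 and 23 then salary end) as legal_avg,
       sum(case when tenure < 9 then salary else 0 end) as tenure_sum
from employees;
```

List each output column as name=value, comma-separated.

[legal_avg: dept in ('legal', 'eng', 'sales') and tenure between 1 and 23]
emp_id=400: ✗
emp_id=401: ✓ → 52973
emp_id=402: ✗
emp_id=403: ✗
emp_id=404: ✓ → 127256
emp_id=405: ✗
emp_id=406: ✗
emp_id=407: ✓ → 154040
emp_id=408: ✗
emp_id=409: ✗
emp_id=410: ✗
legal_avg = (52973 + 127256 + 154040) / 3 = 111423
—
[tenure_sum: tenure < 9]
emp_id=400: ✓ → 122455
emp_id=401: ✗
emp_id=402: ✗
emp_id=403: ✗
emp_id=404: ✗
emp_id=405: ✓ → 44651
emp_id=406: ✓ → 32519
emp_id=407: ✓ → 154040
emp_id=408: ✗
emp_id=409: ✗
emp_id=410: ✗
tenure_sum = 122455 + 44651 + 32519 + 154040 = 353665

legal_avg=111423, tenure_sum=353665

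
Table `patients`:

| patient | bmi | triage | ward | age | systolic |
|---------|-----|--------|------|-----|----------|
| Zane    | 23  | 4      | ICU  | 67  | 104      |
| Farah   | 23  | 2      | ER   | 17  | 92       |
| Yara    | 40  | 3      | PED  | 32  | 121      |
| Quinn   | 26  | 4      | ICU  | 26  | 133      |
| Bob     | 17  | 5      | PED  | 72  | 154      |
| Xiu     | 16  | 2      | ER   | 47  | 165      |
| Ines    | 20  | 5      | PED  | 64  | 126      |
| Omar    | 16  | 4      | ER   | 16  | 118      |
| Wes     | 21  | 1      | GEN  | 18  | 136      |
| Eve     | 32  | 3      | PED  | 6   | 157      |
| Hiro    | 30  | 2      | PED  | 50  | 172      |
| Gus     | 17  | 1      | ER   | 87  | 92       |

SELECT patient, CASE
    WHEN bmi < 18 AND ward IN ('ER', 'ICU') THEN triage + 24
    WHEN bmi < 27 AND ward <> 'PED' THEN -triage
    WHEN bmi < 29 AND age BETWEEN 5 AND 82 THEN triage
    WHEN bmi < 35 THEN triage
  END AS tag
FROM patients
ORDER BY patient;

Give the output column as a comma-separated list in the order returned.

5, 3, -2, 25, 2, 5, 28, -4, -1, 26, NULL, -4

patient=Bob: bmi < 29 AND age BETWEEN 5 AND 82 → 5
patient=Eve: bmi < 35 → 3
patient=Farah: bmi < 27 AND ward <> 'PED' → -2
patient=Gus: bmi < 18 AND ward IN ('ER', 'ICU') → 25
patient=Hiro: bmi < 35 → 2
patient=Ines: bmi < 29 AND age BETWEEN 5 AND 82 → 5
patient=Omar: bmi < 18 AND ward IN ('ER', 'ICU') → 28
patient=Quinn: bmi < 27 AND ward <> 'PED' → -4
patient=Wes: bmi < 27 AND ward <> 'PED' → -1
patient=Xiu: bmi < 18 AND ward IN ('ER', 'ICU') → 26
patient=Yara: (no match → NULL) → NULL
patient=Zane: bmi < 27 AND ward <> 'PED' → -4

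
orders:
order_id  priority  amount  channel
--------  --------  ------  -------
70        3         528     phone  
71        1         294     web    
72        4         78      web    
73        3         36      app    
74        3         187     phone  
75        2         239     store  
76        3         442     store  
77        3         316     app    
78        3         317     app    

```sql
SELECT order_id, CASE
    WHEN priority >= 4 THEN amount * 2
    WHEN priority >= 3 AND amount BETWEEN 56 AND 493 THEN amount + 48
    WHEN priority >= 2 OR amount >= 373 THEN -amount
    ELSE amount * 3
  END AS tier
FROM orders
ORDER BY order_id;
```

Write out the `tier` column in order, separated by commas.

order_id=70: priority >= 2 OR amount >= 373 → -528
order_id=71: ELSE → 882
order_id=72: priority >= 4 → 156
order_id=73: priority >= 2 OR amount >= 373 → -36
order_id=74: priority >= 3 AND amount BETWEEN 56 AND 493 → 235
order_id=75: priority >= 2 OR amount >= 373 → -239
order_id=76: priority >= 3 AND amount BETWEEN 56 AND 493 → 490
order_id=77: priority >= 3 AND amount BETWEEN 56 AND 493 → 364
order_id=78: priority >= 3 AND amount BETWEEN 56 AND 493 → 365

-528, 882, 156, -36, 235, -239, 490, 364, 365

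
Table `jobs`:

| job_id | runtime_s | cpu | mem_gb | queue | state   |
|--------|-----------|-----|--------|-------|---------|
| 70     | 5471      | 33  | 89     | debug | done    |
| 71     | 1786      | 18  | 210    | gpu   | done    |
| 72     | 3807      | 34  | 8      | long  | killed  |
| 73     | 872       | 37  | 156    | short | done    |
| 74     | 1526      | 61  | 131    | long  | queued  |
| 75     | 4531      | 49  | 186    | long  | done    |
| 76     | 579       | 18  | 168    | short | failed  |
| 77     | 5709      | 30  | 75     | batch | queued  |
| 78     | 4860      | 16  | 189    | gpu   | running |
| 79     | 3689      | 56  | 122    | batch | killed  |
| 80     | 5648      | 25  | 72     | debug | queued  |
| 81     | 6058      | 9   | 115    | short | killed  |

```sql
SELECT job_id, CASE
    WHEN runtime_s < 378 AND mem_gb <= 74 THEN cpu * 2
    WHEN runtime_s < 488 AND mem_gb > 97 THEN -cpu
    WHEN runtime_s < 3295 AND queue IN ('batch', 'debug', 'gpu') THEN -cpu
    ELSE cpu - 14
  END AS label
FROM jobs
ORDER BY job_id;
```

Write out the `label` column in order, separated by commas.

job_id=70: ELSE → 19
job_id=71: runtime_s < 3295 AND queue IN ('batch', 'debug', 'gpu') → -18
job_id=72: ELSE → 20
job_id=73: ELSE → 23
job_id=74: ELSE → 47
job_id=75: ELSE → 35
job_id=76: ELSE → 4
job_id=77: ELSE → 16
job_id=78: ELSE → 2
job_id=79: ELSE → 42
job_id=80: ELSE → 11
job_id=81: ELSE → -5

19, -18, 20, 23, 47, 35, 4, 16, 2, 42, 11, -5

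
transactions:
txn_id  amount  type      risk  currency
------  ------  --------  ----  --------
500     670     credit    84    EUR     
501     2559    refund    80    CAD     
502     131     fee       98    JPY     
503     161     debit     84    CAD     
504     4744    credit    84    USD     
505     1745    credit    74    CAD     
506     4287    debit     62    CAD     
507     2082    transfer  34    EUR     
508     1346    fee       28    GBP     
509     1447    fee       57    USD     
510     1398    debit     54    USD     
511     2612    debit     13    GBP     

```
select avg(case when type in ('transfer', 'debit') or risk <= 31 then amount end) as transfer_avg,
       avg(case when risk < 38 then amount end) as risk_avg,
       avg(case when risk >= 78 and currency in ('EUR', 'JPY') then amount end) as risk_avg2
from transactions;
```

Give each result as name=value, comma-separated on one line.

[transfer_avg: type in ('transfer', 'debit') or risk <= 31]
txn_id=500: ✗
txn_id=501: ✗
txn_id=502: ✗
txn_id=503: ✓ → 161
txn_id=504: ✗
txn_id=505: ✗
txn_id=506: ✓ → 4287
txn_id=507: ✓ → 2082
txn_id=508: ✓ → 1346
txn_id=509: ✗
txn_id=510: ✓ → 1398
txn_id=511: ✓ → 2612
transfer_avg = (161 + 4287 + 2082 + 1346 + 1398 + 2612) / 6 = 1981
—
[risk_avg: risk < 38]
txn_id=500: ✗
txn_id=501: ✗
txn_id=502: ✗
txn_id=503: ✗
txn_id=504: ✗
txn_id=505: ✗
txn_id=506: ✗
txn_id=507: ✓ → 2082
txn_id=508: ✓ → 1346
txn_id=509: ✗
txn_id=510: ✗
txn_id=511: ✓ → 2612
risk_avg = (2082 + 1346 + 2612) / 3 = 2013.3333333333
—
[risk_avg2: risk >= 78 and currency in ('EUR', 'JPY')]
txn_id=500: ✓ → 670
txn_id=501: ✗
txn_id=502: ✓ → 131
txn_id=503: ✗
txn_id=504: ✗
txn_id=505: ✗
txn_id=506: ✗
txn_id=507: ✗
txn_id=508: ✗
txn_id=509: ✗
txn_id=510: ✗
txn_id=511: ✗
risk_avg2 = (670 + 131) / 2 = 400.5

transfer_avg=1981, risk_avg=2013.3333333333, risk_avg2=400.5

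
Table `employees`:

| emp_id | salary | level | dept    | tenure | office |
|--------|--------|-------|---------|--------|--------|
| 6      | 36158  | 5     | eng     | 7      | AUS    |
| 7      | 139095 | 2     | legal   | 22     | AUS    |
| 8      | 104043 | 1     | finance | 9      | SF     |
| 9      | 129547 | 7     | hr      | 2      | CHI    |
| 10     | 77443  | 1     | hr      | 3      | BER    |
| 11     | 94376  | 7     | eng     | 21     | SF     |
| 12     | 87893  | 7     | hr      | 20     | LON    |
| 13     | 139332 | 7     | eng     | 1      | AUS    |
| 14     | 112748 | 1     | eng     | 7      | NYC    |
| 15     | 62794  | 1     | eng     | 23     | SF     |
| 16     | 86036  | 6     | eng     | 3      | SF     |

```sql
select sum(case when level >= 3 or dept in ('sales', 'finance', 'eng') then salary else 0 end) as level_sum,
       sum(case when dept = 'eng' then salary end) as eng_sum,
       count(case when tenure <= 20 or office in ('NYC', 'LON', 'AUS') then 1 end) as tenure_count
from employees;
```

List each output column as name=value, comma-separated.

[level_sum: level >= 3 or dept in ('sales', 'finance', 'eng')]
emp_id=6: ✓ → 36158
emp_id=7: ✗
emp_id=8: ✓ → 104043
emp_id=9: ✓ → 129547
emp_id=10: ✗
emp_id=11: ✓ → 94376
emp_id=12: ✓ → 87893
emp_id=13: ✓ → 139332
emp_id=14: ✓ → 112748
emp_id=15: ✓ → 62794
emp_id=16: ✓ → 86036
level_sum = 36158 + 104043 + 129547 + 94376 + 87893 + 139332 + 112748 + 62794 + 86036 = 852927
—
[eng_sum: dept = 'eng']
emp_id=6: ✓ → 36158
emp_id=7: ✗
emp_id=8: ✗
emp_id=9: ✗
emp_id=10: ✗
emp_id=11: ✓ → 94376
emp_id=12: ✗
emp_id=13: ✓ → 139332
emp_id=14: ✓ → 112748
emp_id=15: ✓ → 62794
emp_id=16: ✓ → 86036
eng_sum = 36158 + 94376 + 139332 + 112748 + 62794 + 86036 = 531444
—
[tenure_count: tenure <= 20 or office in ('NYC', 'LON', 'AUS')]
emp_id=6: ✓ → 1
emp_id=7: ✓ → 1
emp_id=8: ✓ → 1
emp_id=9: ✓ → 1
emp_id=10: ✓ → 1
emp_id=11: ✗
emp_id=12: ✓ → 1
emp_id=13: ✓ → 1
emp_id=14: ✓ → 1
emp_id=15: ✗
emp_id=16: ✓ → 1
tenure_count = COUNT(1, 1, 1, 1, 1, 1, 1, 1, 1) = 9

level_sum=852927, eng_sum=531444, tenure_count=9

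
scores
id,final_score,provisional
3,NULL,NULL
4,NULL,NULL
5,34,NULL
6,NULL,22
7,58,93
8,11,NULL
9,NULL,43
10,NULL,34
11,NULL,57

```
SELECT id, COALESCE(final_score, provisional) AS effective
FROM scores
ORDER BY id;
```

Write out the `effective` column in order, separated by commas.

NULL, NULL, 34, 22, 58, 11, 43, 34, 57

id=3: final_score=NULL, provisional=NULL (all NULL) → NULL
id=4: final_score=NULL, provisional=NULL (all NULL) → NULL
id=5: final_score=34 → 34
id=6: final_score=NULL, provisional=22 → 22
id=7: final_score=58 → 58
id=8: final_score=11 → 11
id=9: final_score=NULL, provisional=43 → 43
id=10: final_score=NULL, provisional=34 → 34
id=11: final_score=NULL, provisional=57 → 57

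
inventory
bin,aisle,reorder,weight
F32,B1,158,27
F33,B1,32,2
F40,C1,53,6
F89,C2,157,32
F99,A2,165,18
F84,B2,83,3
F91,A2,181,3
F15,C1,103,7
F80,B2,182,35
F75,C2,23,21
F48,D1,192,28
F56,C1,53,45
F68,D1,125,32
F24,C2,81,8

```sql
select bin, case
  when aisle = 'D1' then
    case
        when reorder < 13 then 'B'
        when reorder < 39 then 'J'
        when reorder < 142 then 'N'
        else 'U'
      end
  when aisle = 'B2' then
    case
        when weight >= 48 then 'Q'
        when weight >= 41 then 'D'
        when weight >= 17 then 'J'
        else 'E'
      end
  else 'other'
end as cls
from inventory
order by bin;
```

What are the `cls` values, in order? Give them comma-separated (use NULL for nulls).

other, other, other, other, other, U, other, N, other, J, E, other, other, other

bin=F15: aisle='C1' → outer ELSE → other
bin=F24: aisle='C2' → outer ELSE → other
bin=F32: aisle='B1' → outer ELSE → other
bin=F33: aisle='B1' → outer ELSE → other
bin=F40: aisle='C1' → outer ELSE → other
bin=F48: aisle='D1' → inner[ELSE] → U
bin=F56: aisle='C1' → outer ELSE → other
bin=F68: aisle='D1' → inner[reorder < 142] → N
bin=F75: aisle='C2' → outer ELSE → other
bin=F80: aisle='B2' → inner[weight >= 17] → J
bin=F84: aisle='B2' → inner[ELSE] → E
bin=F89: aisle='C2' → outer ELSE → other
bin=F91: aisle='A2' → outer ELSE → other
bin=F99: aisle='A2' → outer ELSE → other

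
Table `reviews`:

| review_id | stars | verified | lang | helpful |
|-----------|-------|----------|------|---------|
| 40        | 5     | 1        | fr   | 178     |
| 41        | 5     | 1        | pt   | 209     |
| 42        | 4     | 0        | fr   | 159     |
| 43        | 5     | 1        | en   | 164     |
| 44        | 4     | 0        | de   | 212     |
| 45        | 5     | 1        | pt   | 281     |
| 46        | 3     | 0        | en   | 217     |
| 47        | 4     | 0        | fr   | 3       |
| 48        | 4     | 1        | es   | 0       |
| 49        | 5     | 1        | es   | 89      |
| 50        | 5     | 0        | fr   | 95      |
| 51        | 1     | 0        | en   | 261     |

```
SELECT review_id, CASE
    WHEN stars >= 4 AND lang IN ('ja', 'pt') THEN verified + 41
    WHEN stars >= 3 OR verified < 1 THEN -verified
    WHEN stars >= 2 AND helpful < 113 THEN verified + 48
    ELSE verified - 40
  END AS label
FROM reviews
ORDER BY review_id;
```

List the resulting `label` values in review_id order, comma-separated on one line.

review_id=40: stars >= 3 OR verified < 1 → -1
review_id=41: stars >= 4 AND lang IN ('ja', 'pt') → 42
review_id=42: stars >= 3 OR verified < 1 → 0
review_id=43: stars >= 3 OR verified < 1 → -1
review_id=44: stars >= 3 OR verified < 1 → 0
review_id=45: stars >= 4 AND lang IN ('ja', 'pt') → 42
review_id=46: stars >= 3 OR verified < 1 → 0
review_id=47: stars >= 3 OR verified < 1 → 0
review_id=48: stars >= 3 OR verified < 1 → -1
review_id=49: stars >= 3 OR verified < 1 → -1
review_id=50: stars >= 3 OR verified < 1 → 0
review_id=51: stars >= 3 OR verified < 1 → 0

-1, 42, 0, -1, 0, 42, 0, 0, -1, -1, 0, 0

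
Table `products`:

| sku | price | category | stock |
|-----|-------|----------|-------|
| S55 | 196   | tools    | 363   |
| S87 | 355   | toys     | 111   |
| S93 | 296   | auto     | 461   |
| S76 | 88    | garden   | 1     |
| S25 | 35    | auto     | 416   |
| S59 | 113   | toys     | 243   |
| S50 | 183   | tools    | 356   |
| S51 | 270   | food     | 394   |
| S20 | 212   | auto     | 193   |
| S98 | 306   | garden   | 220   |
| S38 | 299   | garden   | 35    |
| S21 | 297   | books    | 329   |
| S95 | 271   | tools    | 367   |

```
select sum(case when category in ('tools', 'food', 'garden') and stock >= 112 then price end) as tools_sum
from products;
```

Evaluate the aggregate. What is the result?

sku=S55: ✓ → 196
sku=S87: ✗
sku=S93: ✗
sku=S76: ✗
sku=S25: ✗
sku=S59: ✗
sku=S50: ✓ → 183
sku=S51: ✓ → 270
sku=S20: ✗
sku=S98: ✓ → 306
sku=S38: ✗
sku=S21: ✗
sku=S95: ✓ → 271
tools_sum = 196 + 183 + 270 + 306 + 271 = 1226

1226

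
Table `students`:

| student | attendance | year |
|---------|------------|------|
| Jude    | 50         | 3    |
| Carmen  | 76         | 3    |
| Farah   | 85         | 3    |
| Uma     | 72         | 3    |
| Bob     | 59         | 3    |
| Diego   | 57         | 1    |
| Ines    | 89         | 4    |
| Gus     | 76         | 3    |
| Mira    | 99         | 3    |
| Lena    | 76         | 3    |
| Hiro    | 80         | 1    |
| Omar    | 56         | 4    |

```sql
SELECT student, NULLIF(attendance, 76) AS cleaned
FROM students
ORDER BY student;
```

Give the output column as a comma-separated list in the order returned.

59, NULL, 57, 85, NULL, 80, 89, 50, NULL, 99, 56, 72

student=Bob: attendance=59 vs 76: differ → 59
student=Carmen: attendance=76 vs 76: equal → NULL
student=Diego: attendance=57 vs 76: differ → 57
student=Farah: attendance=85 vs 76: differ → 85
student=Gus: attendance=76 vs 76: equal → NULL
student=Hiro: attendance=80 vs 76: differ → 80
student=Ines: attendance=89 vs 76: differ → 89
student=Jude: attendance=50 vs 76: differ → 50
student=Lena: attendance=76 vs 76: equal → NULL
student=Mira: attendance=99 vs 76: differ → 99
student=Omar: attendance=56 vs 76: differ → 56
student=Uma: attendance=72 vs 76: differ → 72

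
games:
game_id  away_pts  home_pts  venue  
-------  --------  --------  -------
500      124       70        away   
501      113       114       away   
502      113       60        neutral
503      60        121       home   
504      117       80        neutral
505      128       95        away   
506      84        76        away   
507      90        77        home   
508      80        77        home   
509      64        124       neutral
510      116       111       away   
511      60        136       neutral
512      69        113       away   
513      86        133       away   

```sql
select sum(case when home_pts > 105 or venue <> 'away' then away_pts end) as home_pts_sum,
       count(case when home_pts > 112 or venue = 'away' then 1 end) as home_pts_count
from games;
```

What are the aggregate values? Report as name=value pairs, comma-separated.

home_pts_sum=968, home_pts_count=10

[home_pts_sum: home_pts > 105 or venue <> 'away']
game_id=500: ✗
game_id=501: ✓ → 113
game_id=502: ✓ → 113
game_id=503: ✓ → 60
game_id=504: ✓ → 117
game_id=505: ✗
game_id=506: ✗
game_id=507: ✓ → 90
game_id=508: ✓ → 80
game_id=509: ✓ → 64
game_id=510: ✓ → 116
game_id=511: ✓ → 60
game_id=512: ✓ → 69
game_id=513: ✓ → 86
home_pts_sum = 113 + 113 + 60 + 117 + 90 + 80 + 64 + 116 + 60 + 69 + 86 = 968
—
[home_pts_count: home_pts > 112 or venue = 'away']
game_id=500: ✓ → 1
game_id=501: ✓ → 1
game_id=502: ✗
game_id=503: ✓ → 1
game_id=504: ✗
game_id=505: ✓ → 1
game_id=506: ✓ → 1
game_id=507: ✗
game_id=508: ✗
game_id=509: ✓ → 1
game_id=510: ✓ → 1
game_id=511: ✓ → 1
game_id=512: ✓ → 1
game_id=513: ✓ → 1
home_pts_count = COUNT(1, 1, 1, 1, 1, 1, 1, 1, 1, 1) = 10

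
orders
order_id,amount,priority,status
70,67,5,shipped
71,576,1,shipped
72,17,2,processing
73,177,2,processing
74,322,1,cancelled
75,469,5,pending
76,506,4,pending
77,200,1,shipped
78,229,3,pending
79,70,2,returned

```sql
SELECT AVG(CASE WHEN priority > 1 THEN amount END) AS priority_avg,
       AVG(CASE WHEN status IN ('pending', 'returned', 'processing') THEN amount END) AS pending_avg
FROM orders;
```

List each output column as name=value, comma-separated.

priority_avg=219.2857142857, pending_avg=244.6666666667

[priority_avg: priority > 1]
order_id=70: ✓ → 67
order_id=71: ✗
order_id=72: ✓ → 17
order_id=73: ✓ → 177
order_id=74: ✗
order_id=75: ✓ → 469
order_id=76: ✓ → 506
order_id=77: ✗
order_id=78: ✓ → 229
order_id=79: ✓ → 70
priority_avg = (67 + 17 + 177 + 469 + 506 + 229 + 70) / 7 = 219.2857142857
—
[pending_avg: status IN ('pending', 'returned', 'processing')]
order_id=70: ✗
order_id=71: ✗
order_id=72: ✓ → 17
order_id=73: ✓ → 177
order_id=74: ✗
order_id=75: ✓ → 469
order_id=76: ✓ → 506
order_id=77: ✗
order_id=78: ✓ → 229
order_id=79: ✓ → 70
pending_avg = (17 + 177 + 469 + 506 + 229 + 70) / 6 = 244.6666666667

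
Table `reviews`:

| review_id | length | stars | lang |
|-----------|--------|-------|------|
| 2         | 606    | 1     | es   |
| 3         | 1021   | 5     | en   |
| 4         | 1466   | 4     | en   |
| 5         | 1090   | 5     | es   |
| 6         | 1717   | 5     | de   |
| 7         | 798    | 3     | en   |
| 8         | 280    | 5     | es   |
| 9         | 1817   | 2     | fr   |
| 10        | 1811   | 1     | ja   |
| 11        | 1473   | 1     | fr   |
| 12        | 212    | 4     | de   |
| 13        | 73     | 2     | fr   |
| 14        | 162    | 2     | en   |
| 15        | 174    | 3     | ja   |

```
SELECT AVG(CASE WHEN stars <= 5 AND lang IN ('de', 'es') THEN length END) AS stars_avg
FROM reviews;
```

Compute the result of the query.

781

review_id=2: ✓ → 606
review_id=3: ✗
review_id=4: ✗
review_id=5: ✓ → 1090
review_id=6: ✓ → 1717
review_id=7: ✗
review_id=8: ✓ → 280
review_id=9: ✗
review_id=10: ✗
review_id=11: ✗
review_id=12: ✓ → 212
review_id=13: ✗
review_id=14: ✗
review_id=15: ✗
stars_avg = (606 + 1090 + 1717 + 280 + 212) / 5 = 781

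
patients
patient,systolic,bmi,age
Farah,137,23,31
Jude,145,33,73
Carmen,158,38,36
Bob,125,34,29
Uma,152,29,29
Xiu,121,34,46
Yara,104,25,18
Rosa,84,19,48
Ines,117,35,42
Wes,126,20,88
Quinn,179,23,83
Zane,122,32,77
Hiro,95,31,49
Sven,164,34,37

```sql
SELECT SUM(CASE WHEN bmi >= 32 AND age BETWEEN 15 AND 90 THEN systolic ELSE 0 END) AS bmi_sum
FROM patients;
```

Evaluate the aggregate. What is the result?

952

patient=Farah: ✗
patient=Jude: ✓ → 145
patient=Carmen: ✓ → 158
patient=Bob: ✓ → 125
patient=Uma: ✗
patient=Xiu: ✓ → 121
patient=Yara: ✗
patient=Rosa: ✗
patient=Ines: ✓ → 117
patient=Wes: ✗
patient=Quinn: ✗
patient=Zane: ✓ → 122
patient=Hiro: ✗
patient=Sven: ✓ → 164
bmi_sum = 145 + 158 + 125 + 121 + 117 + 122 + 164 = 952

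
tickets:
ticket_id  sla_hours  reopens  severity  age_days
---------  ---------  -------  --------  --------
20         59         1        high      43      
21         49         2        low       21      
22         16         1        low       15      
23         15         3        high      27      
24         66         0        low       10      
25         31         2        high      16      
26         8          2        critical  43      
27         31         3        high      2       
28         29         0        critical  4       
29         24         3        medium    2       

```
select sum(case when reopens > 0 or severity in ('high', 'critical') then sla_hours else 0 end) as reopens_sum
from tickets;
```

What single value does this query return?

262

ticket_id=20: ✓ → 59
ticket_id=21: ✓ → 49
ticket_id=22: ✓ → 16
ticket_id=23: ✓ → 15
ticket_id=24: ✗
ticket_id=25: ✓ → 31
ticket_id=26: ✓ → 8
ticket_id=27: ✓ → 31
ticket_id=28: ✓ → 29
ticket_id=29: ✓ → 24
reopens_sum = 59 + 49 + 16 + 15 + 31 + 8 + 31 + 29 + 24 = 262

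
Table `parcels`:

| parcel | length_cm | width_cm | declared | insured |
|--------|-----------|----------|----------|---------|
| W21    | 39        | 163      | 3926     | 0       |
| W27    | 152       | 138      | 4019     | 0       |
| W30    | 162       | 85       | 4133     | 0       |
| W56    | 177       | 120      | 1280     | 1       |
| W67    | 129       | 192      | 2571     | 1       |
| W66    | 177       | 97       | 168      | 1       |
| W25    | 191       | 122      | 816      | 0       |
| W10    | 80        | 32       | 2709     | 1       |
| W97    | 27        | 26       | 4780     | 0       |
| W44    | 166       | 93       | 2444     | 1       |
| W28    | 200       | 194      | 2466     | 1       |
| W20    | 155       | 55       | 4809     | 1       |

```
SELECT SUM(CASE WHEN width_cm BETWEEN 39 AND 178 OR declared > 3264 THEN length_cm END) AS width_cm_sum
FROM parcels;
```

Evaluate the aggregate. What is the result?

parcel=W21: ✓ → 39
parcel=W27: ✓ → 152
parcel=W30: ✓ → 162
parcel=W56: ✓ → 177
parcel=W67: ✗
parcel=W66: ✓ → 177
parcel=W25: ✓ → 191
parcel=W10: ✗
parcel=W97: ✓ → 27
parcel=W44: ✓ → 166
parcel=W28: ✗
parcel=W20: ✓ → 155
width_cm_sum = 39 + 152 + 162 + 177 + 177 + 191 + 27 + 166 + 155 = 1246

1246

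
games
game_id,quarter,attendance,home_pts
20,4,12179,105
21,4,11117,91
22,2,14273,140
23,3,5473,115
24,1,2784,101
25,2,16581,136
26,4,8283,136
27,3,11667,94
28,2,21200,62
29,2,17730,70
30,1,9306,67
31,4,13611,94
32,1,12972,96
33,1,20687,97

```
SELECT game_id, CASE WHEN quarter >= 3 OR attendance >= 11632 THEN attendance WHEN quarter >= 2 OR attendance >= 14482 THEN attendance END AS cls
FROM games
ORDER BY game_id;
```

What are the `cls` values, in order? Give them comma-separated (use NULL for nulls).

12179, 11117, 14273, 5473, NULL, 16581, 8283, 11667, 21200, 17730, NULL, 13611, 12972, 20687

game_id=20: quarter >= 3 OR attendance >= 11632 → 12179
game_id=21: quarter >= 3 OR attendance >= 11632 → 11117
game_id=22: quarter >= 3 OR attendance >= 11632 → 14273
game_id=23: quarter >= 3 OR attendance >= 11632 → 5473
game_id=24: (no match → NULL) → NULL
game_id=25: quarter >= 3 OR attendance >= 11632 → 16581
game_id=26: quarter >= 3 OR attendance >= 11632 → 8283
game_id=27: quarter >= 3 OR attendance >= 11632 → 11667
game_id=28: quarter >= 3 OR attendance >= 11632 → 21200
game_id=29: quarter >= 3 OR attendance >= 11632 → 17730
game_id=30: (no match → NULL) → NULL
game_id=31: quarter >= 3 OR attendance >= 11632 → 13611
game_id=32: quarter >= 3 OR attendance >= 11632 → 12972
game_id=33: quarter >= 3 OR attendance >= 11632 → 20687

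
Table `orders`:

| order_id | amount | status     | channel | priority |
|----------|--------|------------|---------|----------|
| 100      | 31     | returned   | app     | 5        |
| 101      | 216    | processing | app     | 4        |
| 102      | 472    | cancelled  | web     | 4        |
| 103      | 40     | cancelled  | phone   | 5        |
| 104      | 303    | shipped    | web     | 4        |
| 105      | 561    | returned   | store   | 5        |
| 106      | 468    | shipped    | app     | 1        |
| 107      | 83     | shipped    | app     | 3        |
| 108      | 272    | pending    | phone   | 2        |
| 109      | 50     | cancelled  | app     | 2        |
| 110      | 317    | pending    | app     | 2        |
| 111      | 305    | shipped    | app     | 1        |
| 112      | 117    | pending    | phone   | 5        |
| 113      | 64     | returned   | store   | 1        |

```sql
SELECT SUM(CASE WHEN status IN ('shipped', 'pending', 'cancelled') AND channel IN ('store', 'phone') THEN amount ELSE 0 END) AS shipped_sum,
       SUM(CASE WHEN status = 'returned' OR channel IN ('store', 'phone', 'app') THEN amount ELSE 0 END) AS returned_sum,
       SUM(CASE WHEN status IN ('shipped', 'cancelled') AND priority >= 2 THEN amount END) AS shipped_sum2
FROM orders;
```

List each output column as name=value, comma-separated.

[shipped_sum: status IN ('shipped', 'pending', 'cancelled') AND channel IN ('store', 'phone')]
order_id=100: ✗
order_id=101: ✗
order_id=102: ✗
order_id=103: ✓ → 40
order_id=104: ✗
order_id=105: ✗
order_id=106: ✗
order_id=107: ✗
order_id=108: ✓ → 272
order_id=109: ✗
order_id=110: ✗
order_id=111: ✗
order_id=112: ✓ → 117
order_id=113: ✗
shipped_sum = 40 + 272 + 117 = 429
—
[returned_sum: status = 'returned' OR channel IN ('store', 'phone', 'app')]
order_id=100: ✓ → 31
order_id=101: ✓ → 216
order_id=102: ✗
order_id=103: ✓ → 40
order_id=104: ✗
order_id=105: ✓ → 561
order_id=106: ✓ → 468
order_id=107: ✓ → 83
order_id=108: ✓ → 272
order_id=109: ✓ → 50
order_id=110: ✓ → 317
order_id=111: ✓ → 305
order_id=112: ✓ → 117
order_id=113: ✓ → 64
returned_sum = 31 + 216 + 40 + 561 + 468 + 83 + 272 + 50 + 317 + 305 + 117 + 64 = 2524
—
[shipped_sum2: status IN ('shipped', 'cancelled') AND priority >= 2]
order_id=100: ✗
order_id=101: ✗
order_id=102: ✓ → 472
order_id=103: ✓ → 40
order_id=104: ✓ → 303
order_id=105: ✗
order_id=106: ✗
order_id=107: ✓ → 83
order_id=108: ✗
order_id=109: ✓ → 50
order_id=110: ✗
order_id=111: ✗
order_id=112: ✗
order_id=113: ✗
shipped_sum2 = 472 + 40 + 303 + 83 + 50 = 948

shipped_sum=429, returned_sum=2524, shipped_sum2=948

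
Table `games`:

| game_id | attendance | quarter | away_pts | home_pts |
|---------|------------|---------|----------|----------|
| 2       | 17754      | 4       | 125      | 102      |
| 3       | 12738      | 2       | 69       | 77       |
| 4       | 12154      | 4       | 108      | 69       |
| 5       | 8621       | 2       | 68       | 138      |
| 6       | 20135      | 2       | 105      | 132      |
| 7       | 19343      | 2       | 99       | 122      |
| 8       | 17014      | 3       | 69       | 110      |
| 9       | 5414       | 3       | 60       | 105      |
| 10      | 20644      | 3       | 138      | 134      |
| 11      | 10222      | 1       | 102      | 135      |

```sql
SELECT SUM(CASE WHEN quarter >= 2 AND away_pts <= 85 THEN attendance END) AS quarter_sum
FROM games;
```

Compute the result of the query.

game_id=2: ✗
game_id=3: ✓ → 12738
game_id=4: ✗
game_id=5: ✓ → 8621
game_id=6: ✗
game_id=7: ✗
game_id=8: ✓ → 17014
game_id=9: ✓ → 5414
game_id=10: ✗
game_id=11: ✗
quarter_sum = 12738 + 8621 + 17014 + 5414 = 43787

43787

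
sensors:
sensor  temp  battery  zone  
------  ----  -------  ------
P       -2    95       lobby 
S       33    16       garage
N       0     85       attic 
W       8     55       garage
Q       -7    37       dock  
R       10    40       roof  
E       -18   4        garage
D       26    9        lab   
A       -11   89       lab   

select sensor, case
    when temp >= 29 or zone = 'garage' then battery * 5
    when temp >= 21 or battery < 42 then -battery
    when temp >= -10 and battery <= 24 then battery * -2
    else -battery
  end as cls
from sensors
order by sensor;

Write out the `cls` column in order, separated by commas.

-89, -9, 20, -85, -95, -37, -40, 80, 275

sensor=A: ELSE → -89
sensor=D: temp >= 21 or battery < 42 → -9
sensor=E: temp >= 29 or zone = 'garage' → 20
sensor=N: ELSE → -85
sensor=P: ELSE → -95
sensor=Q: temp >= 21 or battery < 42 → -37
sensor=R: temp >= 21 or battery < 42 → -40
sensor=S: temp >= 29 or zone = 'garage' → 80
sensor=W: temp >= 29 or zone = 'garage' → 275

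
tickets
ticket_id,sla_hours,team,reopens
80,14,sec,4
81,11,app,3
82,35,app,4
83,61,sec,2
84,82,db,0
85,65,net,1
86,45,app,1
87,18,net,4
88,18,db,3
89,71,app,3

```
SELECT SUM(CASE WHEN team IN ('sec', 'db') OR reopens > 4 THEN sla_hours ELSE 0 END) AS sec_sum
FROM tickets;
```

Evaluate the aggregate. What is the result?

175

ticket_id=80: ✓ → 14
ticket_id=81: ✗
ticket_id=82: ✗
ticket_id=83: ✓ → 61
ticket_id=84: ✓ → 82
ticket_id=85: ✗
ticket_id=86: ✗
ticket_id=87: ✗
ticket_id=88: ✓ → 18
ticket_id=89: ✗
sec_sum = 14 + 61 + 82 + 18 = 175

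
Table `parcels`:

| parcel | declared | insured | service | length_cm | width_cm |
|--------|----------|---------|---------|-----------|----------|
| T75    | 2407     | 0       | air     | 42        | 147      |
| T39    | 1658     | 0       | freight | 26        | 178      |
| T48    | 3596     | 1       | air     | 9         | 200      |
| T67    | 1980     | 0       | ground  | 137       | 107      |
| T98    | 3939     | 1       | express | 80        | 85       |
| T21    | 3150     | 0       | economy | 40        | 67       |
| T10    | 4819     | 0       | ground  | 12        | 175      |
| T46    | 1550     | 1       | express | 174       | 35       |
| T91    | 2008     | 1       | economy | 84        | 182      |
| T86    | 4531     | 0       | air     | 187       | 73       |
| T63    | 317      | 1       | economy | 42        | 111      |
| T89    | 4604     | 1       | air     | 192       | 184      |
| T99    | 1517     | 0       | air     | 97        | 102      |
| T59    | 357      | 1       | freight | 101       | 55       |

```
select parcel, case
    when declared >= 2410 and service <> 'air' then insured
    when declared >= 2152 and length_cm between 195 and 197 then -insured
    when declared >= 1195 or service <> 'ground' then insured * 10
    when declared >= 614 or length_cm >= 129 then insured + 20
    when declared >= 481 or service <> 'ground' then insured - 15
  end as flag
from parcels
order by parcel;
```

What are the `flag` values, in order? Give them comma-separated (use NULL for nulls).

parcel=T10: declared >= 2410 and service <> 'air' → 0
parcel=T21: declared >= 2410 and service <> 'air' → 0
parcel=T39: declared >= 1195 or service <> 'ground' → 0
parcel=T46: declared >= 1195 or service <> 'ground' → 10
parcel=T48: declared >= 1195 or service <> 'ground' → 10
parcel=T59: declared >= 1195 or service <> 'ground' → 10
parcel=T63: declared >= 1195 or service <> 'ground' → 10
parcel=T67: declared >= 1195 or service <> 'ground' → 0
parcel=T75: declared >= 1195 or service <> 'ground' → 0
parcel=T86: declared >= 1195 or service <> 'ground' → 0
parcel=T89: declared >= 1195 or service <> 'ground' → 10
parcel=T91: declared >= 1195 or service <> 'ground' → 10
parcel=T98: declared >= 2410 and service <> 'air' → 1
parcel=T99: declared >= 1195 or service <> 'ground' → 0

0, 0, 0, 10, 10, 10, 10, 0, 0, 0, 10, 10, 1, 0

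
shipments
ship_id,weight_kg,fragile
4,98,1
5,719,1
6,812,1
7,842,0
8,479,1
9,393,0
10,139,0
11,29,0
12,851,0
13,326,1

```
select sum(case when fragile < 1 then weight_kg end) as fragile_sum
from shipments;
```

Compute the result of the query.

ship_id=4: ✗
ship_id=5: ✗
ship_id=6: ✗
ship_id=7: ✓ → 842
ship_id=8: ✗
ship_id=9: ✓ → 393
ship_id=10: ✓ → 139
ship_id=11: ✓ → 29
ship_id=12: ✓ → 851
ship_id=13: ✗
fragile_sum = 842 + 393 + 139 + 29 + 851 = 2254

2254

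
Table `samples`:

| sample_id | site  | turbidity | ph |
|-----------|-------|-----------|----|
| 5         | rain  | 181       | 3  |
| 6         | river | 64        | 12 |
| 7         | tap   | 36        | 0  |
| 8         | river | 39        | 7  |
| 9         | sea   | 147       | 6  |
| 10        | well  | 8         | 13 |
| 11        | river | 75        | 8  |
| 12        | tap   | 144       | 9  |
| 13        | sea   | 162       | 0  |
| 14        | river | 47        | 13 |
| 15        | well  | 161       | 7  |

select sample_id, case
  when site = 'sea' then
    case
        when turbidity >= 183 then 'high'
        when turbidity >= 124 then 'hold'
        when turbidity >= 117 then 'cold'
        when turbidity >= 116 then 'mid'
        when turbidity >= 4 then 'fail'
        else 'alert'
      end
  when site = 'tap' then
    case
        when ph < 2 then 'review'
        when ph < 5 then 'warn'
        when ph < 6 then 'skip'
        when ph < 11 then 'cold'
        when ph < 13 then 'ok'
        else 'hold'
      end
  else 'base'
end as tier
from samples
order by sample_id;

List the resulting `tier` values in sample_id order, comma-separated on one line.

sample_id=5: site='rain' → outer ELSE → base
sample_id=6: site='river' → outer ELSE → base
sample_id=7: site='tap' → inner[ph < 2] → review
sample_id=8: site='river' → outer ELSE → base
sample_id=9: site='sea' → inner[turbidity >= 124] → hold
sample_id=10: site='well' → outer ELSE → base
sample_id=11: site='river' → outer ELSE → base
sample_id=12: site='tap' → inner[ph < 11] → cold
sample_id=13: site='sea' → inner[turbidity >= 124] → hold
sample_id=14: site='river' → outer ELSE → base
sample_id=15: site='well' → outer ELSE → base

base, base, review, base, hold, base, base, cold, hold, base, base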